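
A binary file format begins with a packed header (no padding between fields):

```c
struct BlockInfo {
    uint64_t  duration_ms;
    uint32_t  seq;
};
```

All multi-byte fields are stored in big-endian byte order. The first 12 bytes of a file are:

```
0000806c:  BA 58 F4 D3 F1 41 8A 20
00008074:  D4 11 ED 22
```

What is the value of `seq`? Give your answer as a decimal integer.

3557944610

`seq` follows `duration_ms` (8 bytes), so it starts at byte offset 8 and occupies 4 bytes.
Bytes at offsets 8..11: D4 11 ED 22.
Big-endian: lowest address holds the most-significant byte.
The bytes are already most-significant first: 0xD411ED22.
0xD411ED22 = 3557944610.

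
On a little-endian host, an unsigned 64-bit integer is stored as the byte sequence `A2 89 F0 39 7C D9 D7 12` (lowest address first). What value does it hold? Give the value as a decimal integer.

1357792940246731170

In little-endian order the low byte comes first in memory.
Reassemble most-significant byte first: 12 D7 D9 7C 39 F0 89 A2 → 0x12D7D97C39F089A2.
0x12D7D97C39F089A2 = 1357792940246731170.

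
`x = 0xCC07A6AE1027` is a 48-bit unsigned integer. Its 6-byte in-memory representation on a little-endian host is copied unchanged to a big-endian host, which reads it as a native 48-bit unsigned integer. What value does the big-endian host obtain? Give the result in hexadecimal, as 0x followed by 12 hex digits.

Stored little-endian, the bytes at ascending addresses are 27 10 AE A6 07 CC.
Read back as big-endian, the last byte is least significant, giving 0x2710AEA607CC.

0x2710AEA607CC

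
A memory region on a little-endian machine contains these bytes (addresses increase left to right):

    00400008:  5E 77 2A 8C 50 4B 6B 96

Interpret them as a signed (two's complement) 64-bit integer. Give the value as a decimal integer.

Little-endian stores the least-significant byte at the lowest address.
Reassemble most-significant byte first: 96 6B 4B 50 8C 2A 77 5E → 0x966B4B508C2A775E.
Top bit is set, so as a signed 64-bit value this is 0x966B4B508C2A775E − 2^64 = -7607904336191260834.

-7607904336191260834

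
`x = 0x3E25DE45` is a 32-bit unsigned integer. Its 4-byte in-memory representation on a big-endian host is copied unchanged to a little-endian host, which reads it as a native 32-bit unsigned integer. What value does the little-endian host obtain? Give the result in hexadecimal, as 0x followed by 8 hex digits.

Stored big-endian, the bytes at ascending addresses are 3E 25 DE 45.
Read back as little-endian, the first byte is least significant, giving 0x45DE253E.

0x45DE253E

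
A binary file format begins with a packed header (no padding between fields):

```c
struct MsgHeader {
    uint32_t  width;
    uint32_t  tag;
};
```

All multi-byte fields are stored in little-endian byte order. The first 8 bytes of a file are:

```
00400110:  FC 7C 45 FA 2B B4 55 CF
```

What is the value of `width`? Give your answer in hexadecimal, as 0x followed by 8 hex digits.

0xFA457CFC

`width` is the first field, at byte offset 0, occupying 4 bytes.
Bytes at offsets 0..3: FC 7C 45 FA.
In little-endian order the low byte comes first in memory.
Reassemble most-significant byte first: FA 45 7C FC → 0xFA457CFC.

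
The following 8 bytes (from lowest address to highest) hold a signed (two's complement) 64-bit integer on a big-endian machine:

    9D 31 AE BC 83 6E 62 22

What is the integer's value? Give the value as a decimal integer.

Big-endian stores the most-significant byte at the lowest address.
The bytes are already most-significant first: 0x9D31AEBC836E6222.
Top bit is set, so as a signed 64-bit value this is 0x9D31AEBC836E6222 − 2^64 = -7119717411213909470.

-7119717411213909470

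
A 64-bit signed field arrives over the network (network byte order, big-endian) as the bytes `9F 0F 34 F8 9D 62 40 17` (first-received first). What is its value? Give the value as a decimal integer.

-6985306254631354345

In big-endian order the high byte comes first in memory.
The bytes are already most-significant first: 0x9F0F34F89D624017.
Top bit is set, so as a signed 64-bit value this is 0x9F0F34F89D624017 − 2^64 = -6985306254631354345.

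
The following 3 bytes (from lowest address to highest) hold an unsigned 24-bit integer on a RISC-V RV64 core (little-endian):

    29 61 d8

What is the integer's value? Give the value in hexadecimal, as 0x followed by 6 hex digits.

0xD86129

Little-endian: lowest address holds the least-significant byte.
Reassemble most-significant byte first: D8 61 29 → 0xD86129.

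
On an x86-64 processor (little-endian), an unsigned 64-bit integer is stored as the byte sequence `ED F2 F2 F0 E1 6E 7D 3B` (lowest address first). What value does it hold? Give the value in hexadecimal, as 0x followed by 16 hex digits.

Little-endian: lowest address holds the least-significant byte.
Reassemble most-significant byte first: 3B 7D 6E E1 F0 F2 F2 ED → 0x3B7D6EE1F0F2F2ED.

0x3B7D6EE1F0F2F2ED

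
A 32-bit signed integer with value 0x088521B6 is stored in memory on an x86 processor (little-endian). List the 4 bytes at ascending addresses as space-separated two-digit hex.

Split into bytes (most-significant first): 08 85 21 B6.
Little-endian stores the least-significant byte at the lowest address.
So at ascending addresses the bytes are B6 21 85 08.

B6 21 85 08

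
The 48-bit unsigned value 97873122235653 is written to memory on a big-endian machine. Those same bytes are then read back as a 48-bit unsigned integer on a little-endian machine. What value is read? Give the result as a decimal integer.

97873122235653 in 48-bit hexadecimal is 0x5903DCAF1505.
Stored big-endian, the bytes at ascending addresses are 59 03 DC AF 15 05.
Read back as little-endian, the first byte is least significant, giving 0x0515AFDC0359.
0x0515AFDC0359 = 5590702883673.

5590702883673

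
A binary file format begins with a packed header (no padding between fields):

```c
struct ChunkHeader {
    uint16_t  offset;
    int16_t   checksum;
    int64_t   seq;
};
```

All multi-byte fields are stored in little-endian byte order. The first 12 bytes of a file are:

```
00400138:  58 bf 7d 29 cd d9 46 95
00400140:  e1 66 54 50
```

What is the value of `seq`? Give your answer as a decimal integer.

5788364540136053197

`seq` follows `offset` (2 B), `checksum` (2 B), so it starts at offset 2 + 2 = 4 and occupies 8 bytes.
Bytes at offsets 4..11: CD D9 46 95 E1 66 54 50.
In little-endian order the low byte comes first in memory.
Reassemble most-significant byte first: 50 54 66 E1 95 46 D9 CD → 0x505466E19546D9CD.
0x505466E19546D9CD = 5788364540136053197.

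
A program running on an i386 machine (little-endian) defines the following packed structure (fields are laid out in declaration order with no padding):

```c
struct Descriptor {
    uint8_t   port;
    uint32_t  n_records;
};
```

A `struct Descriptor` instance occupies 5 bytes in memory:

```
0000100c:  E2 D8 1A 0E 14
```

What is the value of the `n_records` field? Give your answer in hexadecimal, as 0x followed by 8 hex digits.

0x140E1AD8

`n_records` follows `port` (1 byte), so it starts at byte offset 1 and occupies 4 bytes.
Bytes at offsets 1..4: D8 1A 0E 14.
Little-endian: lowest address holds the least-significant byte.
Reassemble most-significant byte first: 14 0E 1A D8 → 0x140E1AD8.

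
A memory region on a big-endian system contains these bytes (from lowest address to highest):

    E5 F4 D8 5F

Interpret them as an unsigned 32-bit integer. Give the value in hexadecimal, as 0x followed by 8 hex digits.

0xE5F4D85F

In big-endian order the high byte comes first in memory.
The bytes are already most-significant first: 0xE5F4D85F.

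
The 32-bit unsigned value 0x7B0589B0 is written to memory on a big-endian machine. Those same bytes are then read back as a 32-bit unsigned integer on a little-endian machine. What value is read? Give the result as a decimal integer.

Stored big-endian, the bytes at ascending addresses are 7B 05 89 B0.
Read back as little-endian, the first byte is least significant, giving 0xB089057B.
0xB089057B = 2961769851.

2961769851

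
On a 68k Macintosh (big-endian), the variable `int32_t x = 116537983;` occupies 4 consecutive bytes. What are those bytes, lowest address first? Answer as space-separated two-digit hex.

116537983 in hexadecimal, padded to 32 bits, is 0x06F23A7F.
Split into bytes (most-significant first): 06 F2 3A 7F.
Big-endian: lowest address holds the most-significant byte.
So the memory order matches the most-significant-first order: 06 F2 3A 7F.

06 F2 3A 7F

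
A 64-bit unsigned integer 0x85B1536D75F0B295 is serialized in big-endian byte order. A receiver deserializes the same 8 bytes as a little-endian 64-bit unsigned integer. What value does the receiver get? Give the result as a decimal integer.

10786948444641800581

Stored big-endian, the bytes at ascending addresses are 85 B1 53 6D 75 F0 B2 95.
Read back as little-endian, the first byte is least significant, giving 0x95B2F0756D53B185.
0x95B2F0756D53B185 = 10786948444641800581.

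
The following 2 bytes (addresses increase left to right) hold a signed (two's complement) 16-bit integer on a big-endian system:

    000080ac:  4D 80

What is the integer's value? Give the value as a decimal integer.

Big-endian stores the most-significant byte at the lowest address.
The bytes are already most-significant first: 0x4D80.
0x4D80 = 19840.

19840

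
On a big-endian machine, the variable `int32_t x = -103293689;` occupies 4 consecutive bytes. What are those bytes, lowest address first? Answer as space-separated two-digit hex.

F9 D7 DD 07

Two's complement of -103293689 in 32 bits: 103293689 = 0x062822F9; invert → 0xF9D7DD06; add 1 → 0xF9D7DD07.
Split into bytes (most-significant first): F9 D7 DD 07.
In big-endian order the high byte comes first in memory.
So the memory order matches the most-significant-first order: F9 D7 DD 07.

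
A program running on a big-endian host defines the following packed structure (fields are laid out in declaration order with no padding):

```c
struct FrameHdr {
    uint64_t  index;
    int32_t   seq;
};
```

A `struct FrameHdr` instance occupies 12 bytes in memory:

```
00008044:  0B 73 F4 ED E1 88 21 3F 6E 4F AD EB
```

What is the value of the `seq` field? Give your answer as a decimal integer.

1850715627

`seq` follows `index` (8 bytes), so it starts at byte offset 8 and occupies 4 bytes.
Bytes at offsets 8..11: 6E 4F AD EB.
Big-endian: lowest address holds the most-significant byte.
The bytes are already most-significant first: 0x6E4FADEB.
0x6E4FADEB = 1850715627.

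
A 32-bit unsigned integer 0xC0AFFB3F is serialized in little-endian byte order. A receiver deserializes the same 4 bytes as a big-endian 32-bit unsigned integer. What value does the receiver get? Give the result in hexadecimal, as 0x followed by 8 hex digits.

Stored little-endian, the bytes at ascending addresses are 3F FB AF C0.
Read back as big-endian, the last byte is least significant, giving 0x3FFBAFC0.

0x3FFBAFC0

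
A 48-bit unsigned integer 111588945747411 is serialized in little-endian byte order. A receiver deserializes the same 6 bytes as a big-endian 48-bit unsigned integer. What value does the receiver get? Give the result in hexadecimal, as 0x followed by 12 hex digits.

111588945747411 in 48-bit hexadecimal is 0x657D5378DDD3.
Stored little-endian, the bytes at ascending addresses are D3 DD 78 53 7D 65.
Read back as big-endian, the last byte is least significant, giving 0xD3DD78537D65.

0xD3DD78537D65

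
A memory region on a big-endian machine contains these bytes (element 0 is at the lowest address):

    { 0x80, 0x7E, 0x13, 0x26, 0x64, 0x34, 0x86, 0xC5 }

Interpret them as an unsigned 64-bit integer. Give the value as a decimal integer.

Big-endian: lowest address holds the most-significant byte.
The bytes are already most-significant first: 0x807E1326643486C5.
0x807E1326643486C5 = 9258858939531167429.

9258858939531167429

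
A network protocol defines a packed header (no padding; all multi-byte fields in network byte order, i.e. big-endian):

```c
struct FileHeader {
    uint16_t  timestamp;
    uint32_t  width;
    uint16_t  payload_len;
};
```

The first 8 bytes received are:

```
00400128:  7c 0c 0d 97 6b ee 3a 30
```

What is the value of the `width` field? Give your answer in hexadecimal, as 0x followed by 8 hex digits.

`width` follows `timestamp` (2 bytes), so it starts at byte offset 2 and occupies 4 bytes.
Bytes at offsets 2..5: 0D 97 6B EE.
In big-endian order the high byte comes first in memory.
The bytes are already most-significant first: 0x0D976BEE.

0x0D976BEE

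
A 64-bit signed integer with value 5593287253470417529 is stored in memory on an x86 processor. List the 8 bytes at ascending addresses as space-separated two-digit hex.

5593287253470417529 in hexadecimal, padded to 64 bits, is 0x4D9F591F5DD31279.
Split into bytes (most-significant first): 4D 9F 59 1F 5D D3 12 79.
In little-endian order the low byte comes first in memory.
So at ascending addresses the bytes are 79 12 D3 5D 1F 59 9F 4D.

79 12 D3 5D 1F 59 9F 4D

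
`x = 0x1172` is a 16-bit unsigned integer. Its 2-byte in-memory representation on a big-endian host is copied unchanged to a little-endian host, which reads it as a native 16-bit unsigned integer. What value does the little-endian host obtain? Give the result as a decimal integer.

29201

Stored big-endian, the bytes at ascending addresses are 11 72.
Read back as little-endian, the first byte is least significant, giving 0x7211.
0x7211 = 29201.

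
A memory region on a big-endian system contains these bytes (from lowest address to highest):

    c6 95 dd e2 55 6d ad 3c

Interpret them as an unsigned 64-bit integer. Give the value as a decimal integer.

14309587355205217596

Big-endian stores the most-significant byte at the lowest address.
The bytes are already most-significant first: 0xC695DDE2556DAD3C.
0xC695DDE2556DAD3C = 14309587355205217596.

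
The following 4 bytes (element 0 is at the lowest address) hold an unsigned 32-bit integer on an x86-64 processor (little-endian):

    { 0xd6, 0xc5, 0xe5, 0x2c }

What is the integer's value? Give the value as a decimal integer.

753255894

In little-endian order the low byte comes first in memory.
Reassemble most-significant byte first: 2C E5 C5 D6 → 0x2CE5C5D6.
0x2CE5C5D6 = 753255894.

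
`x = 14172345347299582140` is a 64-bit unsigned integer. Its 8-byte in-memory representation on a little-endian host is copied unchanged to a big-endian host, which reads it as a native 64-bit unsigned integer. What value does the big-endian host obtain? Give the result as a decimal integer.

14172345347299582140 in 64-bit hexadecimal is 0xC4AE49014BF3A0BC.
Stored little-endian, the bytes at ascending addresses are BC A0 F3 4B 01 49 AE C4.
Read back as big-endian, the last byte is least significant, giving 0xBCA0F34B0149AEC4.
0xBCA0F34B0149AEC4 = 13592131178873859780.

13592131178873859780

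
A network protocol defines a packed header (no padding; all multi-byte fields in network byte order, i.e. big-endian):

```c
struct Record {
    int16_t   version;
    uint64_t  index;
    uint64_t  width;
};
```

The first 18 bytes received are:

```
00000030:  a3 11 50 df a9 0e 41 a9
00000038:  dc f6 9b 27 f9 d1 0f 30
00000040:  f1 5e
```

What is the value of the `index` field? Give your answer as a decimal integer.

`index` follows `version` (2 bytes), so it starts at byte offset 2 and occupies 8 bytes.
Bytes at offsets 2..9: 50 DF A9 0E 41 A9 DC F6.
Big-endian stores the most-significant byte at the lowest address.
The bytes are already most-significant first: 0x50DFA90E41A9DCF6.
0x50DFA90E41A9DCF6 = 5827562321536998646.

5827562321536998646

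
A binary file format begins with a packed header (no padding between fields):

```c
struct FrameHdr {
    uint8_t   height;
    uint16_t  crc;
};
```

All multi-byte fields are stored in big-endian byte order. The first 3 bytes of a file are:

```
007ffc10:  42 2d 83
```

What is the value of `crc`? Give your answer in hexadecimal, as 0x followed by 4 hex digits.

0x2D83

`crc` follows `height` (1 byte), so it starts at byte offset 1 and occupies 2 bytes.
Bytes at offsets 1..2: 2D 83.
In big-endian order the high byte comes first in memory.
The bytes are already most-significant first: 0x2D83.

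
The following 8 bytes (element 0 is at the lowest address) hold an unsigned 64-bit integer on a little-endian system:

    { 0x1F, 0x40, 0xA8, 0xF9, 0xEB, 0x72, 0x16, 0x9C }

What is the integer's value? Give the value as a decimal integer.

11247303477235826719

Little-endian: lowest address holds the least-significant byte.
Reassemble most-significant byte first: 9C 16 72 EB F9 A8 40 1F → 0x9C1672EBF9A8401F.
0x9C1672EBF9A8401F = 11247303477235826719.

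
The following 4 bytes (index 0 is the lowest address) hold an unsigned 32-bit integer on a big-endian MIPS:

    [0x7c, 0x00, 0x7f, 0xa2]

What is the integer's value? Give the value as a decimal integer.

2080407458

Big-endian: lowest address holds the most-significant byte.
The bytes are already most-significant first: 0x7C007FA2.
0x7C007FA2 = 2080407458.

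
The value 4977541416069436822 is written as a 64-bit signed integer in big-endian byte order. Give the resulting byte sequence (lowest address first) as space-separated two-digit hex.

45 13 C7 8B B7 9D 15 96

4977541416069436822 in hexadecimal, padded to 64 bits, is 0x4513C78BB79D1596.
Split into bytes (most-significant first): 45 13 C7 8B B7 9D 15 96.
In big-endian order the high byte comes first in memory.
So the memory order matches the most-significant-first order: 45 13 C7 8B B7 9D 15 96.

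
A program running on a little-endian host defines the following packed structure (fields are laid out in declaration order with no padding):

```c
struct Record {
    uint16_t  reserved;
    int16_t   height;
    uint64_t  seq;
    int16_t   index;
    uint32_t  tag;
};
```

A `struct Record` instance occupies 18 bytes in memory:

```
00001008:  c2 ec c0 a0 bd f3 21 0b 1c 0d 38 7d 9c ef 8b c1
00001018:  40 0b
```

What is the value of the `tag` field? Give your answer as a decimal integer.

`tag` follows `reserved` (2 B), `height` (2 B), `seq` (8 B), `index` (2 B), so it starts at offset 2 + 2 + 8 + 2 = 14 and occupies 4 bytes.
Bytes at offsets 14..17: 8B C1 40 0B.
Little-endian stores the least-significant byte at the lowest address.
Reassemble most-significant byte first: 0B 40 C1 8B → 0x0B40C18B.
0x0B40C18B = 188793227.

188793227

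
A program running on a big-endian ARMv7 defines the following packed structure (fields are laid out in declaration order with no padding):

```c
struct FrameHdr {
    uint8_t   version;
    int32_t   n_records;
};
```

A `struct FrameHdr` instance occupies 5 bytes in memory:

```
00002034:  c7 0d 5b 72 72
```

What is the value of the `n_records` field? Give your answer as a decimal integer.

224096882

`n_records` follows `version` (1 byte), so it starts at byte offset 1 and occupies 4 bytes.
Bytes at offsets 1..4: 0D 5B 72 72.
In big-endian order the high byte comes first in memory.
The bytes are already most-significant first: 0x0D5B7272.
0x0D5B7272 = 224096882.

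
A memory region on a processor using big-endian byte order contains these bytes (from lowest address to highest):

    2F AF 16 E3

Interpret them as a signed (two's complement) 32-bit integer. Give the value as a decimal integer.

800003811

In big-endian order the high byte comes first in memory.
The bytes are already most-significant first: 0x2FAF16E3.
0x2FAF16E3 = 800003811.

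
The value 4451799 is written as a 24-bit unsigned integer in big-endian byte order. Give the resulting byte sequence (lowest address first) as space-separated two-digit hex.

43 ED D7

4451799 in hexadecimal, padded to 24 bits, is 0x43EDD7.
Split into bytes (most-significant first): 43 ED D7.
Big-endian: lowest address holds the most-significant byte.
So the memory order matches the most-significant-first order: 43 ED D7.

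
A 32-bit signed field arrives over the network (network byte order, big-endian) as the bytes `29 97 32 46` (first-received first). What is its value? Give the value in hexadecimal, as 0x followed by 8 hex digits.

0x29973246

Big-endian stores the most-significant byte at the lowest address.
The bytes are already most-significant first: 0x29973246.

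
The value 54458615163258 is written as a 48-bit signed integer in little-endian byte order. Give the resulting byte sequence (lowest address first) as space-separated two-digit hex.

54458615163258 in hexadecimal, padded to 48 bits, is 0x3187A269697A.
Split into bytes (most-significant first): 31 87 A2 69 69 7A.
In little-endian order the low byte comes first in memory.
So at ascending addresses the bytes are 7A 69 69 A2 87 31.

7A 69 69 A2 87 31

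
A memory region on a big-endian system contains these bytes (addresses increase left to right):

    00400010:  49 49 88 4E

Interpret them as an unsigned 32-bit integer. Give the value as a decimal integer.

In big-endian order the high byte comes first in memory.
The bytes are already most-significant first: 0x4949884E.
0x4949884E = 1229555790.

1229555790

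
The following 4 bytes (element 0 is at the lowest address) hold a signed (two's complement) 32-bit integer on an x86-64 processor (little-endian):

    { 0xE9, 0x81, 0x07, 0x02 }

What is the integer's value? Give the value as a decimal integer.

34046441

Little-endian: lowest address holds the least-significant byte.
Reassemble most-significant byte first: 02 07 81 E9 → 0x020781E9.
0x020781E9 = 34046441.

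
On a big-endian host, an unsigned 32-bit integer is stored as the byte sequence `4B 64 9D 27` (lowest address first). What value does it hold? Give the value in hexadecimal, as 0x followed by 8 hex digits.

Big-endian: lowest address holds the most-significant byte.
The bytes are already most-significant first: 0x4B649D27.

0x4B649D27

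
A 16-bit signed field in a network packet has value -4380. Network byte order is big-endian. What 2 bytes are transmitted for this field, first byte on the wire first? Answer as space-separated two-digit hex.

EE E4

Two's complement of -4380 in 16 bits: 4380 = 0x111C; invert → 0xEEE3; add 1 → 0xEEE4.
Split into bytes (most-significant first): EE E4.
Big-endian: lowest address holds the most-significant byte.
So the memory order matches the most-significant-first order: EE E4.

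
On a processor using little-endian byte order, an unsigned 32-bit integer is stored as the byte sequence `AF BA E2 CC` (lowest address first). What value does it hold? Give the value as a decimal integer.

3437410991

Little-endian: lowest address holds the least-significant byte.
Reassemble most-significant byte first: CC E2 BA AF → 0xCCE2BAAF.
0xCCE2BAAF = 3437410991.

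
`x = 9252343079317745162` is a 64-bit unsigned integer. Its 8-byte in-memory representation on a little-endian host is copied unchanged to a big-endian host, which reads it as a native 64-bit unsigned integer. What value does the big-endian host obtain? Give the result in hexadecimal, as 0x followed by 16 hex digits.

9252343079317745162 in 64-bit hexadecimal is 0x8066ED0276C72E0A.
Stored little-endian, the bytes at ascending addresses are 0A 2E C7 76 02 ED 66 80.
Read back as big-endian, the last byte is least significant, giving 0x0A2EC77602ED6680.

0x0A2EC77602ED6680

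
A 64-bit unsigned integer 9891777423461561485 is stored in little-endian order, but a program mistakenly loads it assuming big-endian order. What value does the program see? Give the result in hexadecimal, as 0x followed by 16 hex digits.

0x8DB4A76228A74689

9891777423461561485 in 64-bit hexadecimal is 0x8946A72862A7B48D.
Stored little-endian, the bytes at ascending addresses are 8D B4 A7 62 28 A7 46 89.
Read back as big-endian, the last byte is least significant, giving 0x8DB4A76228A74689.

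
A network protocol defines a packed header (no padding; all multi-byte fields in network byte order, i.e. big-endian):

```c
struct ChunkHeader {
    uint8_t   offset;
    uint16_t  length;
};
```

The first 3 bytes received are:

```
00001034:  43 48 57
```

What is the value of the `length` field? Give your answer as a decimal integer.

`length` follows `offset` (1 byte), so it starts at byte offset 1 and occupies 2 bytes.
Bytes at offsets 1..2: 48 57.
In big-endian order the high byte comes first in memory.
The bytes are already most-significant first: 0x4857.
0x4857 = 18519.

18519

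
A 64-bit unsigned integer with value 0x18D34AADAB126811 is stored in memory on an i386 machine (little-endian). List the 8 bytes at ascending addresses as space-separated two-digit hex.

11 68 12 AB AD 4A D3 18

Split into bytes (most-significant first): 18 D3 4A AD AB 12 68 11.
Little-endian: lowest address holds the least-significant byte.
So at ascending addresses the bytes are 11 68 12 AB AD 4A D3 18.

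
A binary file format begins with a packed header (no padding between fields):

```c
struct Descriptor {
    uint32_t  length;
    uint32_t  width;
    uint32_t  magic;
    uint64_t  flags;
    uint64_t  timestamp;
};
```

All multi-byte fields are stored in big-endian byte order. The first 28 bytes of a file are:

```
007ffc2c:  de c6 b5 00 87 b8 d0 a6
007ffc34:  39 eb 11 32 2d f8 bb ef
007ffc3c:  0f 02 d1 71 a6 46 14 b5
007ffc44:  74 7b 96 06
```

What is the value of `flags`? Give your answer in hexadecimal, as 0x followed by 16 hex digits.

0x2DF8BBEF0F02D171

`flags` follows `length` (4 B), `width` (4 B), `magic` (4 B), so it starts at offset 4 + 4 + 4 = 12 and occupies 8 bytes.
Bytes at offsets 12..19: 2D F8 BB EF 0F 02 D1 71.
Big-endian stores the most-significant byte at the lowest address.
The bytes are already most-significant first: 0x2DF8BBEF0F02D171.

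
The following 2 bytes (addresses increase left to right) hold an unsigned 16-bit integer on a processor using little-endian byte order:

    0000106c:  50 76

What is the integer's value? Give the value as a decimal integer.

30288

Little-endian: lowest address holds the least-significant byte.
Reassemble most-significant byte first: 76 50 → 0x7650.
0x7650 = 30288.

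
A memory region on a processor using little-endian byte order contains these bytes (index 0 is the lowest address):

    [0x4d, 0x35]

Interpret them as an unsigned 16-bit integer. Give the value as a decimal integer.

In little-endian order the low byte comes first in memory.
Reassemble most-significant byte first: 35 4D → 0x354D.
0x354D = 13645.

13645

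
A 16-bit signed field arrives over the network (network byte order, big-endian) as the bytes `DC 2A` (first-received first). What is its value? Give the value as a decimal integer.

-9174

In big-endian order the high byte comes first in memory.
The bytes are already most-significant first: 0xDC2A.
Top bit is set, so as a signed 16-bit value this is 0xDC2A − 2^16 = -9174.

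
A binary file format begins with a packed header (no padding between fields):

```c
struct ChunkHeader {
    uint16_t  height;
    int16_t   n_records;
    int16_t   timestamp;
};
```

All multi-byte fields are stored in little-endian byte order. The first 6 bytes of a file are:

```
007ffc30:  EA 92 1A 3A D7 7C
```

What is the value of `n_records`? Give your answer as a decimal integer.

`n_records` follows `height` (2 bytes), so it starts at byte offset 2 and occupies 2 bytes.
Bytes at offsets 2..3: 1A 3A.
In little-endian order the low byte comes first in memory.
Reassemble most-significant byte first: 3A 1A → 0x3A1A.
0x3A1A = 14874.

14874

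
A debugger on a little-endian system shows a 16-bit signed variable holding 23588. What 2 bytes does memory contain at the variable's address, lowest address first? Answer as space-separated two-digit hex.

24 5C

23588 in hexadecimal, padded to 16 bits, is 0x5C24.
Split into bytes (most-significant first): 5C 24.
Little-endian: lowest address holds the least-significant byte.
So at ascending addresses the bytes are 24 5C.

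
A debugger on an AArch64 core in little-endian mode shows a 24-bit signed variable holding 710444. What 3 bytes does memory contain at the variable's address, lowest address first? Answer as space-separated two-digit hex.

2C D7 0A

710444 in hexadecimal, padded to 24 bits, is 0x0AD72C.
Split into bytes (most-significant first): 0A D7 2C.
In little-endian order the low byte comes first in memory.
So at ascending addresses the bytes are 2C D7 0A.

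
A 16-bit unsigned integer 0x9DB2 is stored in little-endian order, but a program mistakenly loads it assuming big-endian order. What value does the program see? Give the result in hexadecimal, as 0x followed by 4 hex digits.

Stored little-endian, the bytes at ascending addresses are B2 9D.
Read back as big-endian, the last byte is least significant, giving 0xB29D.

0xB29D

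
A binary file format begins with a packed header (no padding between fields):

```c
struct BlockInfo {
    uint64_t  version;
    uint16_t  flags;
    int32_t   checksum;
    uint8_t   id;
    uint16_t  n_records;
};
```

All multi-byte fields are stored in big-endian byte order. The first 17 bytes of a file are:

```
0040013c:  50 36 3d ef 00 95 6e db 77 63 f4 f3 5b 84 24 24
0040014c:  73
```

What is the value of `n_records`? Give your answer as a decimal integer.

9331

`n_records` follows `version` (8 B), `flags` (2 B), `checksum` (4 B), `id` (1 B), so it starts at offset 8 + 2 + 4 + 1 = 15 and occupies 2 bytes.
Bytes at offsets 15..16: 24 73.
Big-endian stores the most-significant byte at the lowest address.
The bytes are already most-significant first: 0x2473.
0x2473 = 9331.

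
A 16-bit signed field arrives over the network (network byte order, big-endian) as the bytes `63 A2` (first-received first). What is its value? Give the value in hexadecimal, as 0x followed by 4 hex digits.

In big-endian order the high byte comes first in memory.
The bytes are already most-significant first: 0x63A2.

0x63A2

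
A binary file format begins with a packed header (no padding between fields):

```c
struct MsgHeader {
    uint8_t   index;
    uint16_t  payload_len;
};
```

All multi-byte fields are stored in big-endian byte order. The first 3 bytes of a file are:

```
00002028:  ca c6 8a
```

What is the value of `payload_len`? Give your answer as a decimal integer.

50826

`payload_len` follows `index` (1 byte), so it starts at byte offset 1 and occupies 2 bytes.
Bytes at offsets 1..2: C6 8A.
Big-endian: lowest address holds the most-significant byte.
The bytes are already most-significant first: 0xC68A.
0xC68A = 50826.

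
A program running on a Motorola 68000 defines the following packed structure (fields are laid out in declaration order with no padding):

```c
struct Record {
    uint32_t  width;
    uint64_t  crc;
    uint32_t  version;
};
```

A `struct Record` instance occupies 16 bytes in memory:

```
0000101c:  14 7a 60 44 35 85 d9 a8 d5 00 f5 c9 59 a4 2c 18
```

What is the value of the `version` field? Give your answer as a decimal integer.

`version` follows `width` (4 B), `crc` (8 B), so it starts at offset 4 + 8 = 12 and occupies 4 bytes.
Bytes at offsets 12..15: 59 A4 2C 18.
In big-endian order the high byte comes first in memory.
The bytes are already most-significant first: 0x59A42C18.
0x59A42C18 = 1503931416.

1503931416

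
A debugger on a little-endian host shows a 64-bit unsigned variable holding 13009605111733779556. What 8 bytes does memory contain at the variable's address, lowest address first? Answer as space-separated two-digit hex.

64 7C FF D8 EB 66 8B B4

13009605111733779556 in hexadecimal, padded to 64 bits, is 0xB48B66EBD8FF7C64.
Split into bytes (most-significant first): B4 8B 66 EB D8 FF 7C 64.
Little-endian stores the least-significant byte at the lowest address.
So at ascending addresses the bytes are 64 7C FF D8 EB 66 8B B4.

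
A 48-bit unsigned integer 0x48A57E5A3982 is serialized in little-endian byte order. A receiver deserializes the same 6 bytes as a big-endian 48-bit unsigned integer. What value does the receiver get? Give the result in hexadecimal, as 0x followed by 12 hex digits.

Stored little-endian, the bytes at ascending addresses are 82 39 5A 7E A5 48.
Read back as big-endian, the last byte is least significant, giving 0x82395A7EA548.

0x82395A7EA548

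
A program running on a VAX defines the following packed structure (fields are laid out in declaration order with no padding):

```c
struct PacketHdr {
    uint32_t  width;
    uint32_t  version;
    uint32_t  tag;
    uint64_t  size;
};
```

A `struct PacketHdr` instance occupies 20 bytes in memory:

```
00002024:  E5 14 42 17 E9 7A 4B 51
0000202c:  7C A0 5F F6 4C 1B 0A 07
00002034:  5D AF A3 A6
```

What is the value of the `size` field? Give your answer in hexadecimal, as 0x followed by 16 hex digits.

`size` follows `width` (4 B), `version` (4 B), `tag` (4 B), so it starts at offset 4 + 4 + 4 = 12 and occupies 8 bytes.
Bytes at offsets 12..19: 4C 1B 0A 07 5D AF A3 A6.
Little-endian: lowest address holds the least-significant byte.
Reassemble most-significant byte first: A6 A3 AF 5D 07 0A 1B 4C → 0xA6A3AF5D070A1B4C.

0xA6A3AF5D070A1B4C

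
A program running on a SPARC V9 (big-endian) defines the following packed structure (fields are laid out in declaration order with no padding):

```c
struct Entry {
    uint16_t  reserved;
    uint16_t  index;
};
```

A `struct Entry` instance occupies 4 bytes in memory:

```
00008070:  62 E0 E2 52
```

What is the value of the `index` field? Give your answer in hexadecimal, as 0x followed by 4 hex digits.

0xE252

`index` follows `reserved` (2 bytes), so it starts at byte offset 2 and occupies 2 bytes.
Bytes at offsets 2..3: E2 52.
Big-endian stores the most-significant byte at the lowest address.
The bytes are already most-significant first: 0xE252.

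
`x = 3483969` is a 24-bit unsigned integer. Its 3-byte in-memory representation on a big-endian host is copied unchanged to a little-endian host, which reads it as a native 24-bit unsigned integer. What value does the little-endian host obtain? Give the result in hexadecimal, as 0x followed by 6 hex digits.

3483969 in 24-bit hexadecimal is 0x352941.
Stored big-endian, the bytes at ascending addresses are 35 29 41.
Read back as little-endian, the first byte is least significant, giving 0x412935.

0x412935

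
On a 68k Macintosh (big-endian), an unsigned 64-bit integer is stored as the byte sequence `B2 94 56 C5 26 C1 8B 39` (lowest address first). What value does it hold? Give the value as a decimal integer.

12868005440063114041

Big-endian stores the most-significant byte at the lowest address.
The bytes are already most-significant first: 0xB29456C526C18B39.
0xB29456C526C18B39 = 12868005440063114041.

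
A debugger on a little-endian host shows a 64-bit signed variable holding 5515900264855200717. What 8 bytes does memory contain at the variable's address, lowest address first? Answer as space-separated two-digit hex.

CD 63 2D FF 10 6A 8C 4C

5515900264855200717 in hexadecimal, padded to 64 bits, is 0x4C8C6A10FF2D63CD.
Split into bytes (most-significant first): 4C 8C 6A 10 FF 2D 63 CD.
Little-endian stores the least-significant byte at the lowest address.
So at ascending addresses the bytes are CD 63 2D FF 10 6A 8C 4C.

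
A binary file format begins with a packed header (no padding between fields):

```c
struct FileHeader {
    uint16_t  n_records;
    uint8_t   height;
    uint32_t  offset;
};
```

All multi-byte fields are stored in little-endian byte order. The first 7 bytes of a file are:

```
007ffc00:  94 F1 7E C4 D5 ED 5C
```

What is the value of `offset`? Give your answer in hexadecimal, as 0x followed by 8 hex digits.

0x5CEDD5C4

`offset` follows `n_records` (2 B), `height` (1 B), so it starts at offset 2 + 1 = 3 and occupies 4 bytes.
Bytes at offsets 3..6: C4 D5 ED 5C.
In little-endian order the low byte comes first in memory.
Reassemble most-significant byte first: 5C ED D5 C4 → 0x5CEDD5C4.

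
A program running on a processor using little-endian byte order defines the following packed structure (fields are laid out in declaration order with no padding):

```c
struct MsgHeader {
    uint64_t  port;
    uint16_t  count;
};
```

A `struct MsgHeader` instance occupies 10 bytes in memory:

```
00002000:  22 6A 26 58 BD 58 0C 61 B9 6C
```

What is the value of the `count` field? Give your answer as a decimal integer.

27833

`count` follows `port` (8 bytes), so it starts at byte offset 8 and occupies 2 bytes.
Bytes at offsets 8..9: B9 6C.
In little-endian order the low byte comes first in memory.
Reassemble most-significant byte first: 6C B9 → 0x6CB9.
0x6CB9 = 27833.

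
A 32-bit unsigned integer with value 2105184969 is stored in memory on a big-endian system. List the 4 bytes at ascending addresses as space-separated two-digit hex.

7D 7A 92 C9

2105184969 in hexadecimal, padded to 32 bits, is 0x7D7A92C9.
Split into bytes (most-significant first): 7D 7A 92 C9.
Big-endian: lowest address holds the most-significant byte.
So the memory order matches the most-significant-first order: 7D 7A 92 C9.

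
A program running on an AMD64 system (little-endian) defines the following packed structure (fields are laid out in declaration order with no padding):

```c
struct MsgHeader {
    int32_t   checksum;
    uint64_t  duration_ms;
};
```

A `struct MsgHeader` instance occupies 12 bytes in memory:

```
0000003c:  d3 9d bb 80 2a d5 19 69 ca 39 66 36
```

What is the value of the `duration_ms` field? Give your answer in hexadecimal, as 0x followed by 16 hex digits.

`duration_ms` follows `checksum` (4 bytes), so it starts at byte offset 4 and occupies 8 bytes.
Bytes at offsets 4..11: 2A D5 19 69 CA 39 66 36.
Little-endian: lowest address holds the least-significant byte.
Reassemble most-significant byte first: 36 66 39 CA 69 19 D5 2A → 0x366639CA6919D52A.

0x366639CA6919D52A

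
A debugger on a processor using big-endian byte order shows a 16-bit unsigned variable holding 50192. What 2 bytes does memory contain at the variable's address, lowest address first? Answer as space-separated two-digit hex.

50192 in hexadecimal, padded to 16 bits, is 0xC410.
Split into bytes (most-significant first): C4 10.
Big-endian stores the most-significant byte at the lowest address.
So the memory order matches the most-significant-first order: C4 10.

C4 10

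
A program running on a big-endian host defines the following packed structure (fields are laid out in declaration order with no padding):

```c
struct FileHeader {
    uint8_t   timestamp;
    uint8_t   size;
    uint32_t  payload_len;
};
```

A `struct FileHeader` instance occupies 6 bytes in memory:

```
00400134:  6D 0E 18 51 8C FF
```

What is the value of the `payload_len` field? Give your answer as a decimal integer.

407997695

`payload_len` follows `timestamp` (1 B), `size` (1 B), so it starts at offset 1 + 1 = 2 and occupies 4 bytes.
Bytes at offsets 2..5: 18 51 8C FF.
Big-endian: lowest address holds the most-significant byte.
The bytes are already most-significant first: 0x18518CFF.
0x18518CFF = 407997695.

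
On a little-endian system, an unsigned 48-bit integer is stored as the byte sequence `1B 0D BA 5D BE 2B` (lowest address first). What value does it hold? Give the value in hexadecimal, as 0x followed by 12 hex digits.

0x2BBE5DBA0D1B

Little-endian stores the least-significant byte at the lowest address.
Reassemble most-significant byte first: 2B BE 5D BA 0D 1B → 0x2BBE5DBA0D1B.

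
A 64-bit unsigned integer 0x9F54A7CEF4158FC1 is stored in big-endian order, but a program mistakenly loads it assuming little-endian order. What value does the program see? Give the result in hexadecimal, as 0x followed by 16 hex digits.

Stored big-endian, the bytes at ascending addresses are 9F 54 A7 CE F4 15 8F C1.
Read back as little-endian, the first byte is least significant, giving 0xC18F15F4CEA7549F.

0xC18F15F4CEA7549F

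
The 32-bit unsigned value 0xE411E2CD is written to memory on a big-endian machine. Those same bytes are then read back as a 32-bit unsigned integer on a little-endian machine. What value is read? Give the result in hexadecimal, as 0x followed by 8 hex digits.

0xCDE211E4

Stored big-endian, the bytes at ascending addresses are E4 11 E2 CD.
Read back as little-endian, the first byte is least significant, giving 0xCDE211E4.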